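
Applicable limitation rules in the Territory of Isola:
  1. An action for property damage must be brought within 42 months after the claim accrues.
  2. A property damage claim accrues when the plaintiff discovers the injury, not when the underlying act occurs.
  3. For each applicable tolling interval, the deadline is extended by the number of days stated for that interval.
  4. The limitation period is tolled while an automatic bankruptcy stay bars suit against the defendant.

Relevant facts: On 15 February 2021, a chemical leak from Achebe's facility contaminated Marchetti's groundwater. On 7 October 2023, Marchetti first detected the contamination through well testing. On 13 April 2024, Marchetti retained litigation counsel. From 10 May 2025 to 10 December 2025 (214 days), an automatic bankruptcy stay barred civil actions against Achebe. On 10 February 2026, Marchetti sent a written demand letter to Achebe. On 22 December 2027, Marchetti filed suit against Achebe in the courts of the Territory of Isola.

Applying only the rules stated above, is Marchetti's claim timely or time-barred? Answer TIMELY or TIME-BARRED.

Under the discovery rule, the claim accrued on 7 October 2023, when Marchetti discovered the injury — not on the 15 February 2021 date of the underlying act.
The untolled deadline — 42 months after 7 October 2023 — is 7 April 2027.
The automatic bankruptcy stay from 10 May 2025 to 10 December 2025 tolled the period for 214 days, extending the deadline to 7 November 2027.
Nothing else in the chronology tolls or restarts the period.
Filing on 22 December 2027 missed the 7 November 2027 deadline — the action is time-barred.

TIME-BARRED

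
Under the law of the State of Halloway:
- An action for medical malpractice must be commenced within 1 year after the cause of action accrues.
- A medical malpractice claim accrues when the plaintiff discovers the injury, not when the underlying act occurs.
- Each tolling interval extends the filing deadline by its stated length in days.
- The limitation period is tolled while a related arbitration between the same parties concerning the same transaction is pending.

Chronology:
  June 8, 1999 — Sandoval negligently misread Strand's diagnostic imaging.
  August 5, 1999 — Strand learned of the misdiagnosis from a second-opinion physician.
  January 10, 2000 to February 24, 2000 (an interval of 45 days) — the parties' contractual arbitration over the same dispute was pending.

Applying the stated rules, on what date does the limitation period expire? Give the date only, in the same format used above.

The claim did not accrue until Strand discovered the injury on August 5, 1999; the June 8, 1999 act date does not start the clock under the stated rule.
1 year from August 5, 1999 is August 5, 2000.
The pending related arbitration from January 10, 2000 to February 24, 2000 tolled the period for 45 days, extending the deadline to September 19, 2000.

September 19, 2000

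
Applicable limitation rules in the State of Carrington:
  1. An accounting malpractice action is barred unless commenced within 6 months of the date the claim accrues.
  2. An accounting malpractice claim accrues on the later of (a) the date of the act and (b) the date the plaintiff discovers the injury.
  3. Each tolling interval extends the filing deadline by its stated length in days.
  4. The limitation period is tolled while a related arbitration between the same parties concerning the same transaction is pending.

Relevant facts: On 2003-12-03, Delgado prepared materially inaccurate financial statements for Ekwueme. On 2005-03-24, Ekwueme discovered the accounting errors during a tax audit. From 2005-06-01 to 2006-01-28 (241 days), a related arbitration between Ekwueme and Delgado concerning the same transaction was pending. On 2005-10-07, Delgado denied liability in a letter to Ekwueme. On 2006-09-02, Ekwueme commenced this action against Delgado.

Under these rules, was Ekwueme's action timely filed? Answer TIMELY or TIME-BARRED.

Because discovery on 2005-03-24 post-dates the 2003-12-03 act, accrual under the later-of rule falls on 2005-03-24.
6 months from 2005-03-24 is 2005-09-24.
The period was tolled for 241 days by the pending related arbitration (2005-06-01 to 2006-01-28), pushing the deadline to 2006-05-23.
Nothing else in the chronology tolls or restarts the period.
Ekwueme filed on 2006-09-02, after the 2006-05-23 deadline, so the action is time-barred.

TIME-BARRED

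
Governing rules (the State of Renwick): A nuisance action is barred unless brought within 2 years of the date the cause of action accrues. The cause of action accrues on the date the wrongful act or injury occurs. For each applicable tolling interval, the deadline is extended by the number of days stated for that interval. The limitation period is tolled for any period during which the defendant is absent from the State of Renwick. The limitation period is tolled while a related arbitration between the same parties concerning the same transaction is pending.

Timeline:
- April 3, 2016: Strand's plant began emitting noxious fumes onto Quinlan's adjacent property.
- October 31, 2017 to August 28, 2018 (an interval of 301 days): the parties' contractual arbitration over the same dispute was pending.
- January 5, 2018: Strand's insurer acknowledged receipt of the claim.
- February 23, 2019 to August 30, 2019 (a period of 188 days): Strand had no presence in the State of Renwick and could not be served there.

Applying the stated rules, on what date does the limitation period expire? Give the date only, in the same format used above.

January 29, 2019

The cause of action accrued on April 3, 2016, the date of the act.
The untolled deadline — 2 years after April 3, 2016 — is April 3, 2018.
The pending related arbitration from October 31, 2017 to August 28, 2018 tolled the period for 301 days, extending the deadline to January 29, 2019.
The defendant's absence from the jurisdiction from February 23, 2019 to August 30, 2019 began after the period had already run on January 29, 2019, so it has no tolling effect.
Nothing else in the chronology tolls or restarts the period.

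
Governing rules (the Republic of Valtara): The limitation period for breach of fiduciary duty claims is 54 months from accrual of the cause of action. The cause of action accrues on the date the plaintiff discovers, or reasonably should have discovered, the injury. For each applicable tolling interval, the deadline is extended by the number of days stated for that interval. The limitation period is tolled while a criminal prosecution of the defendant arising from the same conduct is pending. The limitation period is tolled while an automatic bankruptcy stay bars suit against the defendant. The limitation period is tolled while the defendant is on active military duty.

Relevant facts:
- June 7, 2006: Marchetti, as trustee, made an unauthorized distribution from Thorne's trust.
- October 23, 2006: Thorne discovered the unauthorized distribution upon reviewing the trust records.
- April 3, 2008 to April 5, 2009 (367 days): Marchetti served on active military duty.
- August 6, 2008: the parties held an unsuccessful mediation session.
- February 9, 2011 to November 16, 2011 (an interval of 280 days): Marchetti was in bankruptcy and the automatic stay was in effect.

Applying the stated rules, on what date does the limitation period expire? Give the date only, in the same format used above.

January 29, 2013

The claim did not accrue until Thorne discovered the injury on October 23, 2006; the June 7, 2006 act date does not start the clock under the stated rule.
The untolled deadline — 54 months after October 23, 2006 — is April 23, 2011.
Because the defendant's active military service ran from April 3, 2008 to April 5, 2009, the deadline is extended by 367 days to April 24, 2012.
The automatic bankruptcy stay from February 9, 2011 to November 16, 2011 tolled the period for 280 days, extending the deadline to January 29, 2013.
The other events in the timeline have no effect on the limitation period under the stated rules.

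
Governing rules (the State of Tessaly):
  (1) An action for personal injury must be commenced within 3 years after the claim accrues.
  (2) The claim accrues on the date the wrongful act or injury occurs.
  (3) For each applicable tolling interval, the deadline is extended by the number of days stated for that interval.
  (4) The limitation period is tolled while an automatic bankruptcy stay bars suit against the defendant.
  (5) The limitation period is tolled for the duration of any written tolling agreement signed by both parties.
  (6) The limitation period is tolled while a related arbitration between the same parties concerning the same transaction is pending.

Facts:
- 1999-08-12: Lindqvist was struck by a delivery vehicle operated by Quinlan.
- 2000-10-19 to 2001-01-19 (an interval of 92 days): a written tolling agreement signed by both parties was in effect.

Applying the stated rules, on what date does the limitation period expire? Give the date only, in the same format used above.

The limitation period began to run on 1999-08-12.
3 years from 1999-08-12 is 2002-08-12.
Because the written tolling agreement ran from 2000-10-19 to 2001-01-19, the deadline is extended by 92 days to 2002-11-12.

2002-11-12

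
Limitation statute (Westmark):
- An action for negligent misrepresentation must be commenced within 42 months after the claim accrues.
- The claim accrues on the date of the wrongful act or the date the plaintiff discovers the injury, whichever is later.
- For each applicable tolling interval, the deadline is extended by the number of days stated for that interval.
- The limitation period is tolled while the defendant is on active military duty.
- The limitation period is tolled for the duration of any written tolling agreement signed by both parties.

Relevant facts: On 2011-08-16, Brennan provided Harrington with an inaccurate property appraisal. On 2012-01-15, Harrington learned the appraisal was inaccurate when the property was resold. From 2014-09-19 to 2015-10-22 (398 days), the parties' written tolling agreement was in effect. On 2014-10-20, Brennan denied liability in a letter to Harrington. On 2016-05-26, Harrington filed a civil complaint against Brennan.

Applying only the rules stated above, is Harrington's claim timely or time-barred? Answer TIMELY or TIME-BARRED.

TIMELY

Taking the later of the act (2011-08-16) and discovery (2012-01-15), the claim accrued on 2012-01-15.
The untolled deadline — 42 months after 2012-01-15 — is 2015-07-15.
The period was tolled for 398 days by the written tolling agreement (2014-09-19 to 2015-10-22), pushing the deadline to 2016-08-16.
The other events in the timeline have no effect on the limitation period under the stated rules.
Harrington filed on 2016-05-26, before the 2016-08-16 deadline, so the action is timely.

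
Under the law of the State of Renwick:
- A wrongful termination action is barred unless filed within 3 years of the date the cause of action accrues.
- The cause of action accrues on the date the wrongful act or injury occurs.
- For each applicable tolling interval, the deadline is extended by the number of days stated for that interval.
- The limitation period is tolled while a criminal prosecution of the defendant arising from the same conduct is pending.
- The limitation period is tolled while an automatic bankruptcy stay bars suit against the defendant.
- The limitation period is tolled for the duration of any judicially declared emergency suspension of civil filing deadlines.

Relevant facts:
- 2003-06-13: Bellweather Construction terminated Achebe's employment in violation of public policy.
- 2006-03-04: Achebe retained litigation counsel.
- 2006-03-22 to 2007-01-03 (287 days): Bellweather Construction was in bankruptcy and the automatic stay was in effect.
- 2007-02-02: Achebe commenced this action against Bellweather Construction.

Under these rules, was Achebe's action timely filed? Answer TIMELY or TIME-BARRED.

TIMELY

The limitation period began to run on 2003-06-13.
Adding the 3 years base period to 2003-06-13 gives a deadline of 2006-06-13, before any tolling.
Because the automatic bankruptcy stay ran from 2006-03-22 to 2007-01-03, the deadline is extended by 287 days to 2007-03-27.
Nothing else in the chronology tolls or restarts the period.
Filing on 2007-02-02 beat the 2007-03-27 deadline — the action is timely.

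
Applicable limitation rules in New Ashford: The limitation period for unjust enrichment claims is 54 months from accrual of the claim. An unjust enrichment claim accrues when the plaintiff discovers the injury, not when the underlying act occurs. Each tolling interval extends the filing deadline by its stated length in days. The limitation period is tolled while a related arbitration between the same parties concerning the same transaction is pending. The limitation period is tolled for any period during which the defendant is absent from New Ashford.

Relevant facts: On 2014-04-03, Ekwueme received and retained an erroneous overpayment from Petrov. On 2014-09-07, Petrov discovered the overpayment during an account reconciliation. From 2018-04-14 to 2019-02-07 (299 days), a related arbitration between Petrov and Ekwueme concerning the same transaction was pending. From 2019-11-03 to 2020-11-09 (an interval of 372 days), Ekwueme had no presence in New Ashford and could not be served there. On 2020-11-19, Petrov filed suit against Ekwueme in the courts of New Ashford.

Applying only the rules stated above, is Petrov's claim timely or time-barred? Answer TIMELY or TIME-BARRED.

TIMELY

Under the discovery rule, the claim accrued on 2014-09-07, when Petrov discovered the injury — not on the 2014-04-03 date of the underlying act.
Adding the 54 months base period to 2014-09-07 gives a deadline of 2019-03-07, before any tolling.
The pending related arbitration from 2018-04-14 to 2019-02-07 tolled the period for 299 days, extending the deadline to 2019-12-31.
The defendant's absence from the jurisdiction from 2019-11-03 to 2020-11-09 tolled the period for 372 days, extending the deadline to 2021-01-06.
Filing on 2020-11-19 beat the 2021-01-06 deadline — the action is timely.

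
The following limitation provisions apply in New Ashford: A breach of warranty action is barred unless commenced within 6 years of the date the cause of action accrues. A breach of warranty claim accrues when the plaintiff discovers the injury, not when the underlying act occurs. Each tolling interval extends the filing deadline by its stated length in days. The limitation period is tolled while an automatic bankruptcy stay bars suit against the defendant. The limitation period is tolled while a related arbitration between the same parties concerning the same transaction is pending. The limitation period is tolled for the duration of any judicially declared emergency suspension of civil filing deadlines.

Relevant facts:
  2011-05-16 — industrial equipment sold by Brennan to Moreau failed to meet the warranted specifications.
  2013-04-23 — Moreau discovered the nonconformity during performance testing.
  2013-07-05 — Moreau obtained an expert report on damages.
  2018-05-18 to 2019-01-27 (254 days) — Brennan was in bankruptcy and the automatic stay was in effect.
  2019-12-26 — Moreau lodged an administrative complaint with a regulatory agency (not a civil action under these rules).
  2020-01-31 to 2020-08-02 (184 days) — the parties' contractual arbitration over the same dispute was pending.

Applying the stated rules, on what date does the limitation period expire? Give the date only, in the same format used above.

2020-01-02

Under the discovery rule, the claim accrued on 2013-04-23, when Moreau discovered the injury — not on the 2011-05-16 date of the underlying act.
6 years from 2013-04-23 is 2019-04-23.
The period was tolled for 254 days by the automatic bankruptcy stay (2018-05-18 to 2019-01-27), pushing the deadline to 2020-01-02.
The pending related arbitration starting 2020-01-31 came too late — the period had run on 2020-01-02 — and so does not extend the deadline.
Nothing else in the chronology tolls or restarts the period.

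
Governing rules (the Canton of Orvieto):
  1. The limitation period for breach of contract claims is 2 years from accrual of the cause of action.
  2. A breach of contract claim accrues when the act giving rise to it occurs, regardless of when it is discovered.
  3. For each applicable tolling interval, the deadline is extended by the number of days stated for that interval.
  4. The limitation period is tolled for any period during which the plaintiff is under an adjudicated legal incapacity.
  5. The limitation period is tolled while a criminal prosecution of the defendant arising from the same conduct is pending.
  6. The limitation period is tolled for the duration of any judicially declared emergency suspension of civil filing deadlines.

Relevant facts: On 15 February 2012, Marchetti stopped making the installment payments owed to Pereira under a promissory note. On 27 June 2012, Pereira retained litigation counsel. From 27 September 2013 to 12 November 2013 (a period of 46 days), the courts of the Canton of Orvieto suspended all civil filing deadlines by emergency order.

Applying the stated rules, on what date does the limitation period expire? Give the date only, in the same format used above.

2 April 2014

The cause of action accrued on 15 February 2012, the date of the act.
The untolled deadline — 2 years after 15 February 2012 — is 15 February 2014.
Because the emergency suspension of filing deadlines ran from 27 September 2013 to 12 November 2013, the deadline is extended by 46 days to 2 April 2014.
Nothing else in the chronology tolls or restarts the period.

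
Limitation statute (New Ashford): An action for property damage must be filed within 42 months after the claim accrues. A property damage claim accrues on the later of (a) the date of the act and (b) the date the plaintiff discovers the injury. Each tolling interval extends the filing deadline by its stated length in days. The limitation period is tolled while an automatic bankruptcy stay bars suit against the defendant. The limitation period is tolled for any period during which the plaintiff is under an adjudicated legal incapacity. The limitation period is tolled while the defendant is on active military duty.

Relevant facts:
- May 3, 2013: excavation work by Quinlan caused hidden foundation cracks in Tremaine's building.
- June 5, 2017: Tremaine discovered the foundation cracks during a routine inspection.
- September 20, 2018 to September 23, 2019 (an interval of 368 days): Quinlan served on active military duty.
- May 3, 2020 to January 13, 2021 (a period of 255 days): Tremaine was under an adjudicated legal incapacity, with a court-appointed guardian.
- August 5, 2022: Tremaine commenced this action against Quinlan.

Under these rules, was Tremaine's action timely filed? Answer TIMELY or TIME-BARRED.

TIMELY

Because discovery on June 5, 2017 post-dates the May 3, 2013 act, accrual under the later-of rule falls on June 5, 2017.
The untolled deadline — 42 months after June 5, 2017 — is December 5, 2020.
The defendant's active military service from September 20, 2018 to September 23, 2019 tolled the period for 368 days, extending the deadline to December 8, 2021.
The period was tolled for 255 days by the plaintiff's legal incapacity (May 3, 2020 to January 13, 2021), pushing the deadline to August 20, 2022.
The August 5, 2022 filing precedes the August 20, 2022 deadline; the claim is timely.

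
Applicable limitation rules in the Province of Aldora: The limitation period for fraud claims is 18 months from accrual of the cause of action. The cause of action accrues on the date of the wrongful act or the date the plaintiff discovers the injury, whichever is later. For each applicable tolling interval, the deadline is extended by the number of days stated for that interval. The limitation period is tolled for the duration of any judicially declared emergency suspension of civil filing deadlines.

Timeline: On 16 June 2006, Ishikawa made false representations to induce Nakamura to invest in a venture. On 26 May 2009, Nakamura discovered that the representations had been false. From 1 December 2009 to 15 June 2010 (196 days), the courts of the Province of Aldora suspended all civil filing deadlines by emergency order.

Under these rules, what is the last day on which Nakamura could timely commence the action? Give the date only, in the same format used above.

The claim accrued on 26 May 2009 — the later of the 16 June 2006 act and the 26 May 2009 discovery.
18 months from 26 May 2009 is 26 November 2010.
Because the emergency suspension of filing deadlines ran from 1 December 2009 to 15 June 2010, the deadline is extended by 196 days to 10 June 2011.

10 June 2011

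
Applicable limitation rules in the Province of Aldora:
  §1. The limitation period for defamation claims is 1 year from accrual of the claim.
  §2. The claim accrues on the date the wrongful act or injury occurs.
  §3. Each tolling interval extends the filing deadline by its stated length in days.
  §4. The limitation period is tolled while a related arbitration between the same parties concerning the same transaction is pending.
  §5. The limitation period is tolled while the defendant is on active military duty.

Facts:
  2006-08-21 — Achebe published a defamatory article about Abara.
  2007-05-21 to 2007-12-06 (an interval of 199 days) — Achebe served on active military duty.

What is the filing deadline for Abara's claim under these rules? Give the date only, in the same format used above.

2008-03-07

The claim accrued on 2006-08-21, the date of the act.
1 year from 2006-08-21 is 2007-08-21.
The defendant's active military service from 2007-05-21 to 2007-12-06 tolled the period for 199 days, extending the deadline to 2008-03-07.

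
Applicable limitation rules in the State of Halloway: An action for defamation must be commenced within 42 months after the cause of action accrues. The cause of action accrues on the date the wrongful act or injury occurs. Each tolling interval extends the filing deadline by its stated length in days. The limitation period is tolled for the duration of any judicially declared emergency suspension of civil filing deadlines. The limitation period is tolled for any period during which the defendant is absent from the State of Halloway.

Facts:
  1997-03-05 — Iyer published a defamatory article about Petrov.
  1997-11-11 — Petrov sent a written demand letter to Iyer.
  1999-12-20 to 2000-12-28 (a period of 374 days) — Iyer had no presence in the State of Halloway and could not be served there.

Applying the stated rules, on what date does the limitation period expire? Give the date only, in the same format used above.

The limitation period began to run on 1997-03-05.
Adding the 42 months base period to 1997-03-05 gives a deadline of 2000-09-05, before any tolling.
The period was tolled for 374 days by the defendant's absence from the jurisdiction (1999-12-20 to 2000-12-28), pushing the deadline to 2001-09-14.
The other events in the timeline have no effect on the limitation period under the stated rules.

2001-09-14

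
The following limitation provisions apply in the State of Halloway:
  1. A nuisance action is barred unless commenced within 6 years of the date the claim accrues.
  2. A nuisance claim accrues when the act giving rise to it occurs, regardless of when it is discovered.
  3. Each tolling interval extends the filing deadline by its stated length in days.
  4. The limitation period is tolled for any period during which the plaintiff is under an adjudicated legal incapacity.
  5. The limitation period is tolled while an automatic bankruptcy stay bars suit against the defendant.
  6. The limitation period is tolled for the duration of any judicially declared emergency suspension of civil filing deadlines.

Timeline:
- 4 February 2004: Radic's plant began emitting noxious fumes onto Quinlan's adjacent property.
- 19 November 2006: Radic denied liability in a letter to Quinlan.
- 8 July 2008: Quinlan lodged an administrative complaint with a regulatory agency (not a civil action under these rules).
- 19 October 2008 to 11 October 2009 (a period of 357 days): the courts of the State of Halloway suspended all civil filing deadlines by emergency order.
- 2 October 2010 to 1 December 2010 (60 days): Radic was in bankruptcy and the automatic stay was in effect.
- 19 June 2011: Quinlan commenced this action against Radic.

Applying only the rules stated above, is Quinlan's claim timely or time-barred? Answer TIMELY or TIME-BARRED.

The claim accrued on 4 February 2004, when the wrongful act occurred.
Adding the 6 years base period to 4 February 2004 gives a deadline of 4 February 2010, before any tolling.
The emergency suspension of filing deadlines from 19 October 2008 to 11 October 2009 tolled the period for 357 days, extending the deadline to 27 January 2011.
Because the automatic bankruptcy stay ran from 2 October 2010 to 1 December 2010, the deadline is extended by 60 days to 28 March 2011.
The other events in the timeline have no effect on the limitation period under the stated rules.
The 19 June 2011 filing falls after the 28 March 2011 deadline; the claim is time-barred.

TIME-BARRED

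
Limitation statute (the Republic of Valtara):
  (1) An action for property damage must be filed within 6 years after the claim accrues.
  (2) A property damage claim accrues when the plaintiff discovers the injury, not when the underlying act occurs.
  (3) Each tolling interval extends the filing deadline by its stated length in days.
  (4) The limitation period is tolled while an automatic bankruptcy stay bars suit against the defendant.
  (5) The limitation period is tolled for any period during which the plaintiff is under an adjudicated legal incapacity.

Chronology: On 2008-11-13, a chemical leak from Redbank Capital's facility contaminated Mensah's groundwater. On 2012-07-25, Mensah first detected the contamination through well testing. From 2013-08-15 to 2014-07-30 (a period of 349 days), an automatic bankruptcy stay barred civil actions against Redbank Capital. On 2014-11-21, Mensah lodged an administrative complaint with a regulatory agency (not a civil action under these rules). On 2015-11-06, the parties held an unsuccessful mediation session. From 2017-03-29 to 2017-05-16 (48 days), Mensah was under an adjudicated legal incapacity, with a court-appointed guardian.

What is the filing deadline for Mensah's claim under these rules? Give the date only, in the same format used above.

2019-08-26

Accrual is tied to discovery, so the period began on 2012-07-25 rather than on 2008-11-13 when the act occurred.
Adding the 6 years base period to 2012-07-25 gives a deadline of 2018-07-25, before any tolling.
The period was tolled for 349 days by the automatic bankruptcy stay (2013-08-15 to 2014-07-30), pushing the deadline to 2019-07-09.
Because the plaintiff's legal incapacity ran from 2017-03-29 to 2017-05-16, the deadline is extended by 48 days to 2019-08-26.
None of the other events listed affects the running of the period under the stated rules.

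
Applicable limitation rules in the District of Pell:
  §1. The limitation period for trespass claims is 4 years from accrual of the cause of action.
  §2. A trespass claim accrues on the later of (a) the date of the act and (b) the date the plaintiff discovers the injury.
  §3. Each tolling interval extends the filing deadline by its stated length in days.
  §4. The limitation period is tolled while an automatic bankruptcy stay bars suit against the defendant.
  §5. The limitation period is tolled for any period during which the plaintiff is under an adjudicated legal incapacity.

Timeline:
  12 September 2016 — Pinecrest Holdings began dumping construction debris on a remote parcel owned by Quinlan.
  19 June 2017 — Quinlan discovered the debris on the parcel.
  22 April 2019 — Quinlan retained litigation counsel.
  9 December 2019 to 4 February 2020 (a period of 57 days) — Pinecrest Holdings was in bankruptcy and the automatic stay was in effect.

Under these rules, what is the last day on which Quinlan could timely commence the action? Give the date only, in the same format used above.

15 August 2021

Because discovery on 19 June 2017 post-dates the 12 September 2016 act, accrual under the later-of rule falls on 19 June 2017.
The untolled deadline — 4 years after 19 June 2017 — is 19 June 2021.
Because the automatic bankruptcy stay ran from 9 December 2019 to 4 February 2020, the deadline is extended by 57 days to 15 August 2021.
None of the other events listed affects the running of the period under the stated rules.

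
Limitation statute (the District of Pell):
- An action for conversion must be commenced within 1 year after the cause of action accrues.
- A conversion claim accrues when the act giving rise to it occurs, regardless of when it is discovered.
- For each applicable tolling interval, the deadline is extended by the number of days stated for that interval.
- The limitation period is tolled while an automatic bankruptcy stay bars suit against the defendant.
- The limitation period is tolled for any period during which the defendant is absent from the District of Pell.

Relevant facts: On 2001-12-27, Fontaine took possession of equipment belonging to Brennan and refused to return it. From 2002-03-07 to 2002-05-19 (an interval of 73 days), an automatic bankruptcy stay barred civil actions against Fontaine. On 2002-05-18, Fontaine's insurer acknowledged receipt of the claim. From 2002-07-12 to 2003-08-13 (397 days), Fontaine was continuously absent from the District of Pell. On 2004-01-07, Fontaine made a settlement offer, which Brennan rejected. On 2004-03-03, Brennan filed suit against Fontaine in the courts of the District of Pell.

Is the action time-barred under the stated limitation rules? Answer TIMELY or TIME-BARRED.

The claim accrued on 2001-12-27, when the wrongful act occurred.
The untolled deadline — 1 year after 2001-12-27 — is 2002-12-27.
Because the automatic bankruptcy stay ran from 2002-03-07 to 2002-05-19, the deadline is extended by 73 days to 2003-03-10.
The period was tolled for 397 days by the defendant's absence from the jurisdiction (2002-07-12 to 2003-08-13), pushing the deadline to 2004-04-10.
Nothing else in the chronology tolls or restarts the period.
The 2004-03-03 filing precedes the 2004-04-10 deadline; the claim is timely.

TIMELY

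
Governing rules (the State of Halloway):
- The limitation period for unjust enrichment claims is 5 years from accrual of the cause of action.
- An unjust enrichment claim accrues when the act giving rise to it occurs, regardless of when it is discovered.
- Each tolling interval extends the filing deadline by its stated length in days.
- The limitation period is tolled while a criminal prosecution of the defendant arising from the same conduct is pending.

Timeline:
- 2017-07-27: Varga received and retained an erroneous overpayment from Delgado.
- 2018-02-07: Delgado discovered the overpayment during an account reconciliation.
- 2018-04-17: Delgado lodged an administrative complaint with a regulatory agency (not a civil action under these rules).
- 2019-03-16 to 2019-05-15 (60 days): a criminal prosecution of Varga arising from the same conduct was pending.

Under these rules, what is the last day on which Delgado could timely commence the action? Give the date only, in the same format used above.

2022-09-25

The claim accrued on 2017-07-27, when the wrongful act occurred; under the stated occurrence rule the 2018-02-07 discovery does not delay accrual.
Adding the 5 years base period to 2017-07-27 gives a deadline of 2022-07-27, before any tolling.
The pending criminal prosecution from 2019-03-16 to 2019-05-15 tolled the period for 60 days, extending the deadline to 2022-09-25.
Nothing else in the chronology tolls or restarts the period.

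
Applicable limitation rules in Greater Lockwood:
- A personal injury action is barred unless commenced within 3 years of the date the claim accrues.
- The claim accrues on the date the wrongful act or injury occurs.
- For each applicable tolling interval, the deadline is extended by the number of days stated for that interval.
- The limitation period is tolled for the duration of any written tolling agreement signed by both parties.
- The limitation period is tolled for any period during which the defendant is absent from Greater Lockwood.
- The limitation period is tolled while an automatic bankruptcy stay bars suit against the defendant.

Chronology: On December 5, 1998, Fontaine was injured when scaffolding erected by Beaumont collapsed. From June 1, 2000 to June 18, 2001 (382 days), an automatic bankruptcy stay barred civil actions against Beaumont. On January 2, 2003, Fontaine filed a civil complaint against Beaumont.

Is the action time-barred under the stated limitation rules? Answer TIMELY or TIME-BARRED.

The claim accrued on December 5, 1998, the date of the act.
Adding the 3 years base period to December 5, 1998 gives a deadline of December 5, 2001, before any tolling.
The automatic bankruptcy stay from June 1, 2000 to June 18, 2001 tolled the period for 382 days, extending the deadline to December 22, 2002.
The January 2, 2003 filing falls after the December 22, 2002 deadline; the claim is time-barred.

TIME-BARRED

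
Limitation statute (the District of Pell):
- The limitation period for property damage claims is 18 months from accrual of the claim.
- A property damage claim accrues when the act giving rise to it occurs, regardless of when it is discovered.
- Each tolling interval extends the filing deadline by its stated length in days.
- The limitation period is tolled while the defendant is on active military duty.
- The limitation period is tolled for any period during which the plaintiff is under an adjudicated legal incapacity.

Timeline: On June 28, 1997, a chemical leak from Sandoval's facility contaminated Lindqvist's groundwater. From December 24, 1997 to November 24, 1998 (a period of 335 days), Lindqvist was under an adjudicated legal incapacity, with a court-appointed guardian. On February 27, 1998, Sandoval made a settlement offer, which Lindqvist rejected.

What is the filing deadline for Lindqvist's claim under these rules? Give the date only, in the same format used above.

The claim accrued on June 28, 1997, the date of the act.
Adding the 18 months base period to June 28, 1997 gives a deadline of December 28, 1998, before any tolling.
Because the plaintiff's legal incapacity ran from December 24, 1997 to November 24, 1998, the deadline is extended by 335 days to November 28, 1999.
The other events in the timeline have no effect on the limitation period under the stated rules.

November 28, 1999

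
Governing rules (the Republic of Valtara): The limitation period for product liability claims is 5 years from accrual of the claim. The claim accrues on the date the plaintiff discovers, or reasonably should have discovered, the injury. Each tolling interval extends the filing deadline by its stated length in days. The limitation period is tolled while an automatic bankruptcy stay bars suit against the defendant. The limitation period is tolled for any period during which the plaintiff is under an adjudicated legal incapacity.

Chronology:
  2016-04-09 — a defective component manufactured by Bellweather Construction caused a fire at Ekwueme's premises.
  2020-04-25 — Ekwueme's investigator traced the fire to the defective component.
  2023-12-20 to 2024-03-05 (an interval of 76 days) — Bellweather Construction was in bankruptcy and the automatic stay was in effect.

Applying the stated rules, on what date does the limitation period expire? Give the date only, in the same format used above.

The claim did not accrue until Ekwueme discovered the injury on 2020-04-25; the 2016-04-09 act date does not start the clock under the stated rule.
The untolled deadline — 5 years after 2020-04-25 — is 2025-04-25.
Because the automatic bankruptcy stay ran from 2023-12-20 to 2024-03-05, the deadline is extended by 76 days to 2025-07-10.

2025-07-10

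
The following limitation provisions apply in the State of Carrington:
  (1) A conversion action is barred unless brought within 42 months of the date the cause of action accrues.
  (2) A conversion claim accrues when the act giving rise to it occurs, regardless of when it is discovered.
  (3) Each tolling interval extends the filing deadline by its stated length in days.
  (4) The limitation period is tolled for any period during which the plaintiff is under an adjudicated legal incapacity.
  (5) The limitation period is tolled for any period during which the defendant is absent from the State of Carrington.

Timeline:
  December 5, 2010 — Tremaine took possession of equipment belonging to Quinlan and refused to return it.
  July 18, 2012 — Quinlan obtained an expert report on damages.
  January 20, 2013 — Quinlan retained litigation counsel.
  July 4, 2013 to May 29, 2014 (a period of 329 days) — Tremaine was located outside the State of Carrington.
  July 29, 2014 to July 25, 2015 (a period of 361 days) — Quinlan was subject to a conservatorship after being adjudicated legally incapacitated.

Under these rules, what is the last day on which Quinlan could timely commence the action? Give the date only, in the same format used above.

The cause of action accrued on December 5, 2010, the date of the act.
42 months from December 5, 2010 is June 5, 2014.
Because the defendant's absence from the jurisdiction ran from July 4, 2013 to May 29, 2014, the deadline is extended by 329 days to April 30, 2015.
The plaintiff's legal incapacity from July 29, 2014 to July 25, 2015 tolled the period for 361 days, extending the deadline to April 25, 2016.
The other events in the timeline have no effect on the limitation period under the stated rules.

April 25, 2016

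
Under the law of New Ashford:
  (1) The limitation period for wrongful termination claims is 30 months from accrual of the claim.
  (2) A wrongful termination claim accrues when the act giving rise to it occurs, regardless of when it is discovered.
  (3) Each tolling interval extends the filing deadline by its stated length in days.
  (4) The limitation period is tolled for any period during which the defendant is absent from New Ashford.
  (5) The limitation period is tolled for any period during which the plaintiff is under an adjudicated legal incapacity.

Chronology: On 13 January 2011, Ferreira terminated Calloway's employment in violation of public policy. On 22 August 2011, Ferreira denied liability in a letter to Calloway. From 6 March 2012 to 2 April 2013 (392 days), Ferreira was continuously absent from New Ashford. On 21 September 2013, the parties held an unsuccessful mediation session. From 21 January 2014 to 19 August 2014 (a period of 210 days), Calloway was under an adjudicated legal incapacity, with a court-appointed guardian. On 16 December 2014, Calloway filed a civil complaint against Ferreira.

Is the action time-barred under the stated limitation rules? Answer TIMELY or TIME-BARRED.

The claim accrued on 13 January 2011, when the wrongful act occurred.
30 months from 13 January 2011 is 13 July 2013.
The defendant's absence from the jurisdiction from 6 March 2012 to 2 April 2013 tolled the period for 392 days, extending the deadline to 9 August 2014.
Because the plaintiff's legal incapacity ran from 21 January 2014 to 19 August 2014, the deadline is extended by 210 days to 7 March 2015.
None of the other events listed affects the running of the period under the stated rules.
Filing on 16 December 2014 beat the 7 March 2015 deadline — the action is timely.

TIMELY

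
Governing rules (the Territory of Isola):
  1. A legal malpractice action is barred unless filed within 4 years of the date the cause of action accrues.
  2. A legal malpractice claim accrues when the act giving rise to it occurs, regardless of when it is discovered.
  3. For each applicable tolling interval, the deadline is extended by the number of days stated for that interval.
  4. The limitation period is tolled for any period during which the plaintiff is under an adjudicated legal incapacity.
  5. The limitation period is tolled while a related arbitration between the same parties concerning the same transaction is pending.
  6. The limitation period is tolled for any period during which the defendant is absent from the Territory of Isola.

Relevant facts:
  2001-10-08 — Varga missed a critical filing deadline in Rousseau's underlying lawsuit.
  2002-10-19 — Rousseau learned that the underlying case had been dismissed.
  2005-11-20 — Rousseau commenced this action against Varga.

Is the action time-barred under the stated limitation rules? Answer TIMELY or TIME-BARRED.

The claim accrued on 2001-10-08, when the wrongful act occurred; under the stated occurrence rule the 2002-10-19 discovery does not delay accrual.
4 years from 2001-10-08 is 2005-10-08.
Filing on 2005-11-20 missed the 2005-10-08 deadline — the action is time-barred.

TIME-BARRED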